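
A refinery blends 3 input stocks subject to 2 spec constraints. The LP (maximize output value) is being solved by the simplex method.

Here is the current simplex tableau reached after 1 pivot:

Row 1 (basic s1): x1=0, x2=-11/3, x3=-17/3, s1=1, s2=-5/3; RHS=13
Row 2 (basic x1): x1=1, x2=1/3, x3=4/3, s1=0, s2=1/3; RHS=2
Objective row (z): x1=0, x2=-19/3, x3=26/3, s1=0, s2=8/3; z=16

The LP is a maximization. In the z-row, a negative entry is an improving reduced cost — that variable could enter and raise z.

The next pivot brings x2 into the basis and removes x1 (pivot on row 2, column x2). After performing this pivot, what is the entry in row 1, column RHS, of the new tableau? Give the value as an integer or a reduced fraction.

35

Pivot element is row 2, column x2: 1/3.
Normalize row 2: new (row 2, RHS) = 2/(1/3) = 6.
row 1 ← row 1 − (-11/3)·(new row 2): 13 − (-11/3)·6 = 35.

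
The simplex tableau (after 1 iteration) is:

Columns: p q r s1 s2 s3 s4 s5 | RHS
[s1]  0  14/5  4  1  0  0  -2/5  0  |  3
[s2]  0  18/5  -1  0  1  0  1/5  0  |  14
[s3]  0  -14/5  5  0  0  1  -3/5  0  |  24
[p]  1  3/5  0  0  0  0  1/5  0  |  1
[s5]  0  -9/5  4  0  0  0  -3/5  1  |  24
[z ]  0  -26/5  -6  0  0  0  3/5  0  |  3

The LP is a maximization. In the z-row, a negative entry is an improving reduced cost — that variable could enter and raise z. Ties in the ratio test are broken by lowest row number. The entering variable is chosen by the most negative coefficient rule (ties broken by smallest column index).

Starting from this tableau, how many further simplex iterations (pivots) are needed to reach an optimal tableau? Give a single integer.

3

pivot: r in, s1 out → z = 15/2
pivot: q in, r out → z = 60/7
pivot: s4 in, p out → z = 35/4
No improving column remains; optimal.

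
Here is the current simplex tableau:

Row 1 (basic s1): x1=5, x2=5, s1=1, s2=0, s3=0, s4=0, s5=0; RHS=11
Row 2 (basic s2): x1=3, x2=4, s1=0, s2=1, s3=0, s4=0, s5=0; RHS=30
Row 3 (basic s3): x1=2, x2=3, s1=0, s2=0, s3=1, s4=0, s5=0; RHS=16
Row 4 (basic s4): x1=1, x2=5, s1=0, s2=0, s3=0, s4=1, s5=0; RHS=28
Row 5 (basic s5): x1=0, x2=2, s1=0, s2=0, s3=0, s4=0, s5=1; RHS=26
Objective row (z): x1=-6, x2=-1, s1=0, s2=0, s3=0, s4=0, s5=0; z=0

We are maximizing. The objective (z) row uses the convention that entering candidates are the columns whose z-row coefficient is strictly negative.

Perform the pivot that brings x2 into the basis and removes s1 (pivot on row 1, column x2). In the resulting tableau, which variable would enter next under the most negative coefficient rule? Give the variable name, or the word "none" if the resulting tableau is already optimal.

x1

Pivot element 5. New z-row = old z-row − (-1)·(row 1/5).
Updated z-row coefficients: x1: -5, x2: 0, s1: 1/5, s2: 0, s3: 0, s4: 0, s5: 0.
The most negative is -5 in column x1, so x1 would enter next.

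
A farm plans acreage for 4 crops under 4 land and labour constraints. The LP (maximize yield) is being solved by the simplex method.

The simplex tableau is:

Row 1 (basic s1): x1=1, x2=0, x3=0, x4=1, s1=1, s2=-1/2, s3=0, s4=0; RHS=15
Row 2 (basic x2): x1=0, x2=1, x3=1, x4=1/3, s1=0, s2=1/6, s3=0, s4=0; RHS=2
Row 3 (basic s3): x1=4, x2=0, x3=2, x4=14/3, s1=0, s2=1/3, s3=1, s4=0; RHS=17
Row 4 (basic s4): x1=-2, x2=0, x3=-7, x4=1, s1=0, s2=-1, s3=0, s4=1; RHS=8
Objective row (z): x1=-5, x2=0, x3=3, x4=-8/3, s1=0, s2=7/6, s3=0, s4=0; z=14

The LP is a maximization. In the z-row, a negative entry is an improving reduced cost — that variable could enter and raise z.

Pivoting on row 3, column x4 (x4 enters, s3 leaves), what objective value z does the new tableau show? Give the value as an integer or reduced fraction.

Minimum ratio for x4: 17/(14/3) = 51/14.
z changes by −(z-row coeff of x4)·ratio = −(-8/3)·(51/14) = 68/7.
New z = 14 + (68/7) = 166/7.

166/7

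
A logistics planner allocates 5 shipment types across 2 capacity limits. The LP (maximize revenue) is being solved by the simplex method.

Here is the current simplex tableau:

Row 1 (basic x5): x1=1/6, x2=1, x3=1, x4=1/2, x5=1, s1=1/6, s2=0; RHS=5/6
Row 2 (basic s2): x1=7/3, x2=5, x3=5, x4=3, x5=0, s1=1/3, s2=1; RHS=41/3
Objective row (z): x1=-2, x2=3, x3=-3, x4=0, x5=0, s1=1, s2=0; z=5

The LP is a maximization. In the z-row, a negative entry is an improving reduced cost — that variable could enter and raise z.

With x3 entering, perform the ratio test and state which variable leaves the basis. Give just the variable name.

x5

Ratios: row 1 (x5): (5/6)/1 = 5/6; row 2 (s2): (41/3)/5 = 41/15.
Minimum ratio 5/6 is in the x5 row, so x5 leaves.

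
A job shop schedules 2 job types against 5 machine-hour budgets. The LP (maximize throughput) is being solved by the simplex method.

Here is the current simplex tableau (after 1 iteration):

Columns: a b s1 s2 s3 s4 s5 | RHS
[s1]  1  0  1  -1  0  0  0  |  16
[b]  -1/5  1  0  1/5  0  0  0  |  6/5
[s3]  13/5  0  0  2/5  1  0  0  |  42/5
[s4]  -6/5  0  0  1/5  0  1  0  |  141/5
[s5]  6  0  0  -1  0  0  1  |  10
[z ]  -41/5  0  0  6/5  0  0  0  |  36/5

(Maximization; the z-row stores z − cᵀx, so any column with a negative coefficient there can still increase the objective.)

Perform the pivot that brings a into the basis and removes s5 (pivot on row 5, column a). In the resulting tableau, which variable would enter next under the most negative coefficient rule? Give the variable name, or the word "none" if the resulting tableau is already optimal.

Pivot element 6. New z-row = old z-row − (-41/5)·(row 5/6).
Updated z-row coefficients: a: 0, b: 0, s1: 0, s2: -1/6, s3: 0, s4: 0, s5: 41/30.
The most negative is -1/6 in column s2, so s2 would enter next.

s2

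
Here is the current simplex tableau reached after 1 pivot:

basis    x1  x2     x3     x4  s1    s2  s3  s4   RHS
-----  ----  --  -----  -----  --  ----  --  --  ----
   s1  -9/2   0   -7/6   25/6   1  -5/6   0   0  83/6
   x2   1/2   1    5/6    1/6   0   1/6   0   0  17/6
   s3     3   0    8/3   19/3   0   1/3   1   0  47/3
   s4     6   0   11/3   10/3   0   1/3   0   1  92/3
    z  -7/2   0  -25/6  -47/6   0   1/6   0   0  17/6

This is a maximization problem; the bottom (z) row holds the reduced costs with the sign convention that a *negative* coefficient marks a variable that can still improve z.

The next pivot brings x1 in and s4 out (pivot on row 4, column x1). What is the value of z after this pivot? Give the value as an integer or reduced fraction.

373/18

Minimum ratio for x1: (92/3)/6 = 46/9.
z changes by −(z-row coeff of x1)·ratio = −(-7/2)·(46/9) = 161/9.
New z = 17/6 + (161/9) = 373/18.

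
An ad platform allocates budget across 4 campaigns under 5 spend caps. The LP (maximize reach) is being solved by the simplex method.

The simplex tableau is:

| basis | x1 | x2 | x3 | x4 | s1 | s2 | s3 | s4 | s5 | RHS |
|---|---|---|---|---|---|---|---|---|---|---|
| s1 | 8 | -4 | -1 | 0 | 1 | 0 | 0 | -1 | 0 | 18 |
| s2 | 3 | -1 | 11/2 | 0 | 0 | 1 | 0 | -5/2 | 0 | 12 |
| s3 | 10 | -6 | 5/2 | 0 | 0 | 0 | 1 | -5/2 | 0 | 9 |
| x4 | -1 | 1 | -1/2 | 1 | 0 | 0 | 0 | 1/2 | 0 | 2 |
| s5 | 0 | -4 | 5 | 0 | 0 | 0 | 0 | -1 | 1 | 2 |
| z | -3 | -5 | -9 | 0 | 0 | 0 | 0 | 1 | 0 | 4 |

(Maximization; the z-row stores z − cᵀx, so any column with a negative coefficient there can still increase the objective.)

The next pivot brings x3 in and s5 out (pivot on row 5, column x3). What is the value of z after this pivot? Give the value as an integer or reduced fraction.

Minimum ratio for x3: 2/5 = 2/5.
z changes by −(z-row coeff of x3)·ratio = −(-9)·(2/5) = 18/5.
New z = 4 + (18/5) = 38/5.

38/5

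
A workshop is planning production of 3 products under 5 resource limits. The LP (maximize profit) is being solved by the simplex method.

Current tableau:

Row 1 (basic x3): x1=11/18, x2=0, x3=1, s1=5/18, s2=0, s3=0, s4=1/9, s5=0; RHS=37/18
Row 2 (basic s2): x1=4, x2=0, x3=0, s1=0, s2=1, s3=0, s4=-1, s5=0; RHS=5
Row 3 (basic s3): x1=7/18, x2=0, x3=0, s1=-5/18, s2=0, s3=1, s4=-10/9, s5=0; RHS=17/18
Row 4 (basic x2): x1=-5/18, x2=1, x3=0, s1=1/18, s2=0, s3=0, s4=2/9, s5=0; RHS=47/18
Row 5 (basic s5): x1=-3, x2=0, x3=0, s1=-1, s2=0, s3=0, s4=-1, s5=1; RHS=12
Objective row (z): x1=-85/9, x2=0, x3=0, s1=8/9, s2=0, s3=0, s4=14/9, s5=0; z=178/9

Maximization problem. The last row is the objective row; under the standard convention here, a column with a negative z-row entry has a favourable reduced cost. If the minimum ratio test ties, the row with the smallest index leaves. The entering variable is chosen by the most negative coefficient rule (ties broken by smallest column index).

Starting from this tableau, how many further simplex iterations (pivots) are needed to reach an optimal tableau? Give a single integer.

2

pivot: x1 in, s2 out → z = 379/12
pivot: s4 in, x3 out → z = 675/19
No improving column remains; optimal.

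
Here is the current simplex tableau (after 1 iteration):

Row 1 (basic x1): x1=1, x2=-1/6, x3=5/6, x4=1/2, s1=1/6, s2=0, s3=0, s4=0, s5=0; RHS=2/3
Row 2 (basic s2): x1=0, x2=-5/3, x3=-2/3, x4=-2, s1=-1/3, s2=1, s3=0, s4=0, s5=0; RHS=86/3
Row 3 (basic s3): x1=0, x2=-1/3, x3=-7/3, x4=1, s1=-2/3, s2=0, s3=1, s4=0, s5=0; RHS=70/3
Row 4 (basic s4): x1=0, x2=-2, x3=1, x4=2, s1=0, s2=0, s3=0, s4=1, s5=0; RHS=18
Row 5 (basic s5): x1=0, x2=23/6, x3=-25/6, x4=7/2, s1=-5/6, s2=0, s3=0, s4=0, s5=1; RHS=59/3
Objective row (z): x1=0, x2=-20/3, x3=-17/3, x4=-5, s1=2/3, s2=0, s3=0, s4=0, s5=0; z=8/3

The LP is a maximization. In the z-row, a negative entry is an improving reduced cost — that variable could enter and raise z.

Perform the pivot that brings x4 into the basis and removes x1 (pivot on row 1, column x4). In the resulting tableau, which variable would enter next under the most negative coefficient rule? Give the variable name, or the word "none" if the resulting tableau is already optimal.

Pivot element 1/2. New z-row = old z-row − (-5)·(row 1/(1/2)).
Updated z-row coefficients: x1: 10, x2: -25/3, x3: 8/3, x4: 0, s1: 7/3, s2: 0, s3: 0, s4: 0, s5: 0.
The most negative is -25/3 in column x2, so x2 would enter next.

x2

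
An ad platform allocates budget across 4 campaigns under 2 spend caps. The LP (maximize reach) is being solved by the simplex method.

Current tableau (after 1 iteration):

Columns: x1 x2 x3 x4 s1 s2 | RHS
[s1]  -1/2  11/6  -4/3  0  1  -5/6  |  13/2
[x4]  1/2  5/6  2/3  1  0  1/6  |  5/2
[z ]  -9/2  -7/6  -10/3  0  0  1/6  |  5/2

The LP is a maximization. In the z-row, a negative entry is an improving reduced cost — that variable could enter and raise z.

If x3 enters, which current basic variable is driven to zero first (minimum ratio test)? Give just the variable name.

Ratios: row 1 (s1): entry -4/3 ≤ 0, skip; row 2 (x4): (5/2)/(2/3) = 15/4.
Minimum ratio 15/4 is in the x4 row, so x4 leaves.

x4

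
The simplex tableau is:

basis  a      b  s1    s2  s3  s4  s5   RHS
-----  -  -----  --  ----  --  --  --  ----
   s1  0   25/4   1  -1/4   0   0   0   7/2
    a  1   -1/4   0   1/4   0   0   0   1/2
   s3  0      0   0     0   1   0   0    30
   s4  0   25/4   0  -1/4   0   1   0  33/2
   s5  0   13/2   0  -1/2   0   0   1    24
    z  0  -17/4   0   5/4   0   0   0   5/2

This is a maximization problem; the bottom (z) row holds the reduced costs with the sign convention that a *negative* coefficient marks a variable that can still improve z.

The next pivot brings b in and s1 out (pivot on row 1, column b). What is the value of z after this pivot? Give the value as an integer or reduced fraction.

Minimum ratio for b: (7/2)/(25/4) = 14/25.
z changes by −(z-row coeff of b)·ratio = −(-17/4)·(14/25) = 119/50.
New z = 5/2 + (119/50) = 122/25.

122/25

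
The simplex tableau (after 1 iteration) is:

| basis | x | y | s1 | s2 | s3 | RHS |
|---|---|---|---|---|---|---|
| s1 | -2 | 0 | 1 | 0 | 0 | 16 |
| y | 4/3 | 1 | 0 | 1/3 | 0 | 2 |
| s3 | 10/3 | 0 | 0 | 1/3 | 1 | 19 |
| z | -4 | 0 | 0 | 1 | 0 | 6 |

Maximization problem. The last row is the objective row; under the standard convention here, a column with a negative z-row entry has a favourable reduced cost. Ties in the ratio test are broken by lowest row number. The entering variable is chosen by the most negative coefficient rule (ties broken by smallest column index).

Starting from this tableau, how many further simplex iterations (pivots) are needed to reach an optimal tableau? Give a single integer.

1

pivot: x in, y out → z = 12
No improving column remains; optimal.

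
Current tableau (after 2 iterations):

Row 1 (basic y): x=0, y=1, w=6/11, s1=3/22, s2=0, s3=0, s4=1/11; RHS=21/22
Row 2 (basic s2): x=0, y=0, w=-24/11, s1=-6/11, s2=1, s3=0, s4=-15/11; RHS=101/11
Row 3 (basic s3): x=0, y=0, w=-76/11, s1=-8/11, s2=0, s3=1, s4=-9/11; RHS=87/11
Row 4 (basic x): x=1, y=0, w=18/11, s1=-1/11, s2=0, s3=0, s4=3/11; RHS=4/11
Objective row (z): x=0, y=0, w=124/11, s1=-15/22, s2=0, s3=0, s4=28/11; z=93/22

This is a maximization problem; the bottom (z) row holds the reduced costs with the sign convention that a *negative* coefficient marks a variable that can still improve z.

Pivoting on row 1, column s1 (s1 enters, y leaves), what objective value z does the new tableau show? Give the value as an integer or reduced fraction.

9

Minimum ratio for s1: (21/22)/(3/22) = 7.
z changes by −(z-row coeff of s1)·ratio = −(-15/22)·7 = 105/22.
New z = 93/22 + (105/22) = 9.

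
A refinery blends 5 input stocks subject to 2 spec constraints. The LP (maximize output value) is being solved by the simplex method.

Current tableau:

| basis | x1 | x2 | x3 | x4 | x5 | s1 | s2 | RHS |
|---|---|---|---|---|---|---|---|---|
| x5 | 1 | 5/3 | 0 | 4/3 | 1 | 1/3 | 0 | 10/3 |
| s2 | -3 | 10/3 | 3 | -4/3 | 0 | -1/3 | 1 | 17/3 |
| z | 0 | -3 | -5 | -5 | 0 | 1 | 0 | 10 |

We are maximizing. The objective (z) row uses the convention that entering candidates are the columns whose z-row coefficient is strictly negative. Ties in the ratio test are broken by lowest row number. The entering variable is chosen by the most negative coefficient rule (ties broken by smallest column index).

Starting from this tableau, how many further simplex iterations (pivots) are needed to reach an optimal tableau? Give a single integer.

2

pivot: x3 in, s2 out → z = 175/9
pivot: x4 in, x5 out → z = 75/2
No improving column remains; optimal.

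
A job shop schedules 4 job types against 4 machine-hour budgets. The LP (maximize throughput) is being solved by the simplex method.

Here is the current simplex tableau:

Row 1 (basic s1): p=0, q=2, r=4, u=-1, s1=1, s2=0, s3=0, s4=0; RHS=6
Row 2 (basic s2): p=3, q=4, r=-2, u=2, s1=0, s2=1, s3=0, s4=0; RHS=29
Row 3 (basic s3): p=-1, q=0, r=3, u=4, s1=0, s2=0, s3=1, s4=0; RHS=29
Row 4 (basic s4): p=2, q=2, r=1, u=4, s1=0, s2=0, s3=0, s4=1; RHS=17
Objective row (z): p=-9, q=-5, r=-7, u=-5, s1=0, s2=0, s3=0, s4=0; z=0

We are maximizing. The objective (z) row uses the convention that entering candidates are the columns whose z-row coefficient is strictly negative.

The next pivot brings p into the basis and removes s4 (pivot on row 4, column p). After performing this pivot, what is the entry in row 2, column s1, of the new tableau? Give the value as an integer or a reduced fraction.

0

Pivot element is row 4, column p: 2.
Normalize row 4: new (row 4, s1) = 0/2 = 0.
row 2 ← row 2 − 3·(new row 4): 0 − 3·0 = 0.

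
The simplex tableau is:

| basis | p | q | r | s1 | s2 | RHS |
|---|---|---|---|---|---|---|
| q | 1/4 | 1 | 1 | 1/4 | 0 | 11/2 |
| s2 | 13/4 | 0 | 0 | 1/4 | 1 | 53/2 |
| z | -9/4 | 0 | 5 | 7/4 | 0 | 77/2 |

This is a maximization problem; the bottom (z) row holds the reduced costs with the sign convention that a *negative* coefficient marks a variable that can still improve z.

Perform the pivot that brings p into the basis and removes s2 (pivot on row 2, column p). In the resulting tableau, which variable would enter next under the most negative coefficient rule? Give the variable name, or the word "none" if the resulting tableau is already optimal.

none

Pivot element 13/4. New z-row = old z-row − (-9/4)·(row 2/(13/4)).
Updated z-row coefficients: p: 0, q: 0, r: 5, s1: 25/13, s2: 9/13.
No coefficient is strictly negative; the tableau after this pivot is optimal.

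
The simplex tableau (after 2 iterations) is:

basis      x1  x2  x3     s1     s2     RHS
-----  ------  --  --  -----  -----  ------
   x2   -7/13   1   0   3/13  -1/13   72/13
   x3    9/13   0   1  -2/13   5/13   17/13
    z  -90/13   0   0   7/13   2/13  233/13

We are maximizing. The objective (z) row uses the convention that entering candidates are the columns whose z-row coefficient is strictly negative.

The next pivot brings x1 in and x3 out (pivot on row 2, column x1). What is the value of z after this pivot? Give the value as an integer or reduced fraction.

31

Minimum ratio for x1: (17/13)/(9/13) = 17/9.
z changes by −(z-row coeff of x1)·ratio = −(-90/13)·(17/9) = 170/13.
New z = 233/13 + (170/13) = 31.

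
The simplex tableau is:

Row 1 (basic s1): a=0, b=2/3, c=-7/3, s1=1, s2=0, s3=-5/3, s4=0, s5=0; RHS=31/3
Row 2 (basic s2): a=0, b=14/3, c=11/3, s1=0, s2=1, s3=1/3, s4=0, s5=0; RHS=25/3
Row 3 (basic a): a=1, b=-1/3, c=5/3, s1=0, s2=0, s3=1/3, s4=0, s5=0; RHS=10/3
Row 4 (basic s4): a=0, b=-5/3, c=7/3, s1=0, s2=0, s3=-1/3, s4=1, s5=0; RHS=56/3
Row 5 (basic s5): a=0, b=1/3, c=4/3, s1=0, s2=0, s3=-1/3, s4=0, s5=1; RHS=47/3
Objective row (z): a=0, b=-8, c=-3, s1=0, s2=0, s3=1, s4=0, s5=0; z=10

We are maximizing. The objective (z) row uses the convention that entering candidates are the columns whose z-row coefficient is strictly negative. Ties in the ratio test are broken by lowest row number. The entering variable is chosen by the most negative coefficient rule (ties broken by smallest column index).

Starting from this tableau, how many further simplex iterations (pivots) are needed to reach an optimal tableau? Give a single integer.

1

pivot: b in, s2 out → z = 170/7
No improving column remains; optimal.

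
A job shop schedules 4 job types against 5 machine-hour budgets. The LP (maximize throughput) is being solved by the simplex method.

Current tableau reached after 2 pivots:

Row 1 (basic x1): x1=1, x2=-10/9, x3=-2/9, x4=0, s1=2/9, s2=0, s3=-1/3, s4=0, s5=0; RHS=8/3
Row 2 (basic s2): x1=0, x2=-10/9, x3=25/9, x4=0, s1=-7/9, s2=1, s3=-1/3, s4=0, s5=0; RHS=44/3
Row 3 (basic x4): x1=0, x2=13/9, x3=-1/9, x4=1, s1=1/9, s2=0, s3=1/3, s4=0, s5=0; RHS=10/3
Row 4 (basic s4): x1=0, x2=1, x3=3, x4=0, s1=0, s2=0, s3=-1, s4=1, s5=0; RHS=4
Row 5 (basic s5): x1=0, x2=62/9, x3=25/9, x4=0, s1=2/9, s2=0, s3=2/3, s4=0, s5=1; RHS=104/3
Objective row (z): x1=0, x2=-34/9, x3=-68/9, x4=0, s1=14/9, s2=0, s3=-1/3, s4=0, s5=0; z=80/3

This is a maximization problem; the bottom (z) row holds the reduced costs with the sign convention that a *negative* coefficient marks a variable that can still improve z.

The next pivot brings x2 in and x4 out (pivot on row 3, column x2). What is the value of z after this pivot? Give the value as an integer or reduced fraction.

460/13

Minimum ratio for x2: (10/3)/(13/9) = 30/13.
z changes by −(z-row coeff of x2)·ratio = −(-34/9)·(30/13) = 340/39.
New z = 80/3 + (340/39) = 460/13.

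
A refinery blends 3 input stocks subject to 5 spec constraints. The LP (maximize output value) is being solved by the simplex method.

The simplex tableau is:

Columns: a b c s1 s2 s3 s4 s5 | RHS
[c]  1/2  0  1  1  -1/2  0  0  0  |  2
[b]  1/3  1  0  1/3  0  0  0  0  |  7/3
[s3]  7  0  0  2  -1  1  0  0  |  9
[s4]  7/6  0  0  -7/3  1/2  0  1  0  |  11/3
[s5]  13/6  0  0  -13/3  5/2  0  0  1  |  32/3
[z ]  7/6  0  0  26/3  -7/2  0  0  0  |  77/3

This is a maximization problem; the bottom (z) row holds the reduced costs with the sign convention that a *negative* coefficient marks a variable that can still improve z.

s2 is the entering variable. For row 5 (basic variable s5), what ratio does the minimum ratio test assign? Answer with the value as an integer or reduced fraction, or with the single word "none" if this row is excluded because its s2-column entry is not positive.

Ratio = RHS / (s2 entry) = (32/3) / (5/2) = 64/15.

64/15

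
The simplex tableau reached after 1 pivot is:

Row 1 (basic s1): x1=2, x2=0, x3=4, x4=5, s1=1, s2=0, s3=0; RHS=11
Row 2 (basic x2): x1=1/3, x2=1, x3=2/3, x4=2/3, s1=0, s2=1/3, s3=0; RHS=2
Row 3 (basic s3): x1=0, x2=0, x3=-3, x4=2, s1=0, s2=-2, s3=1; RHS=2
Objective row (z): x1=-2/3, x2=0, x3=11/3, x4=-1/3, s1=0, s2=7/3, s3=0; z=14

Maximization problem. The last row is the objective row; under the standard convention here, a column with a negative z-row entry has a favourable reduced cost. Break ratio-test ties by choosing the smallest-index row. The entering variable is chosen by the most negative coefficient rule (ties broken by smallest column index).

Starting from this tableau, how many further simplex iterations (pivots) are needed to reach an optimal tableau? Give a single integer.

pivot: x1 in, s1 out → z = 53/3
No improving column remains; optimal.

1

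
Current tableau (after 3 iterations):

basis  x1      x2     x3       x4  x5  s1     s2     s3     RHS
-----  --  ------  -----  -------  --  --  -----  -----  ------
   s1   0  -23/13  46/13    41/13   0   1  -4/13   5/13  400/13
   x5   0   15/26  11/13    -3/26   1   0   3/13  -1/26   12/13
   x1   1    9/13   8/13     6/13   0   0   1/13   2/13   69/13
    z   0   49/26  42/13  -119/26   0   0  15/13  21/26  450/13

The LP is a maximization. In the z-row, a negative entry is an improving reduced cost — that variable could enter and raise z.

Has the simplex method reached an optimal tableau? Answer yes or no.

Column x4 has objective-row coefficient -119/26, which is negative; an improving pivot exists, so not yet optimal.

no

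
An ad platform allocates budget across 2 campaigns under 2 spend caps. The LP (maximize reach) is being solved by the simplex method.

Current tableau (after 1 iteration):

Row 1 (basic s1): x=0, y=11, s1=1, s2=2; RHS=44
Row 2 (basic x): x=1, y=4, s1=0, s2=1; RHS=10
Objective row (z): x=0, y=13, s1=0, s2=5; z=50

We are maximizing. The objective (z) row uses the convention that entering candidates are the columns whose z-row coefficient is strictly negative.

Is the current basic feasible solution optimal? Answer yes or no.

No objective-row coefficient is strictly negative, so no entering variable exists; the tableau is optimal.

yes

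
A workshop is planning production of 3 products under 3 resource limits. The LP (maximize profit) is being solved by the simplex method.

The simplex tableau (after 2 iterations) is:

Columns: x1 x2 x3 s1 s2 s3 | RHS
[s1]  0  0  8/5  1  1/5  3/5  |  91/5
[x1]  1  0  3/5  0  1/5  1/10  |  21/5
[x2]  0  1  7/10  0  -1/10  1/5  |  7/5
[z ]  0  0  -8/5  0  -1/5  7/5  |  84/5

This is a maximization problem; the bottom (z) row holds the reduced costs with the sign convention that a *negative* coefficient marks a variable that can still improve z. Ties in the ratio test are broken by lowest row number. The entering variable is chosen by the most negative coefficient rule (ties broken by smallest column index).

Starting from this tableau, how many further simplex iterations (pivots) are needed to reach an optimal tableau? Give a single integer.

2

pivot: x3 in, x2 out → z = 20
pivot: s2 in, x1 out → z = 49/2
No improving column remains; optimal.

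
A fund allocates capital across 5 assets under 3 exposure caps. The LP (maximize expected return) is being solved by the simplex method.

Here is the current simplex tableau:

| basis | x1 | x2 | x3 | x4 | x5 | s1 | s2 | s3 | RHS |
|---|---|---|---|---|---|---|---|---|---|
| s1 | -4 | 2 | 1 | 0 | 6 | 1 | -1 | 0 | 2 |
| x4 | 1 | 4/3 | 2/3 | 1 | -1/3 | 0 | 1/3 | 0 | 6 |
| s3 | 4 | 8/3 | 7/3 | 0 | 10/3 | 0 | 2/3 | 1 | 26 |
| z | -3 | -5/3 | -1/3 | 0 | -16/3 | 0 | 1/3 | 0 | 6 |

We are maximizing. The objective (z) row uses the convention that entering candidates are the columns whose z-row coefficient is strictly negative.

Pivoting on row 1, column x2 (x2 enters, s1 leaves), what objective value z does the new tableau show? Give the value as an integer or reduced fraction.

Minimum ratio for x2: 2/2 = 1.
z changes by −(z-row coeff of x2)·ratio = −(-5/3)·1 = 5/3.
New z = 6 + (5/3) = 23/3.

23/3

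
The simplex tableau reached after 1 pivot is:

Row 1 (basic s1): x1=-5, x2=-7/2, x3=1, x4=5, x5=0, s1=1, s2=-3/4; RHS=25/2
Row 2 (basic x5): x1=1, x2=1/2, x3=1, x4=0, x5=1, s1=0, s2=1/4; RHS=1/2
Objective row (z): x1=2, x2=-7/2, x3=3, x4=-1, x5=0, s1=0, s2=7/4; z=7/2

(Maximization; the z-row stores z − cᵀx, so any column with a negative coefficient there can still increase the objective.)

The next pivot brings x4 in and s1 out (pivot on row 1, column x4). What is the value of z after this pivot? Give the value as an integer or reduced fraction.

Minimum ratio for x4: (25/2)/5 = 5/2.
z changes by −(z-row coeff of x4)·ratio = −(-1)·(5/2) = 5/2.
New z = 7/2 + (5/2) = 6.

6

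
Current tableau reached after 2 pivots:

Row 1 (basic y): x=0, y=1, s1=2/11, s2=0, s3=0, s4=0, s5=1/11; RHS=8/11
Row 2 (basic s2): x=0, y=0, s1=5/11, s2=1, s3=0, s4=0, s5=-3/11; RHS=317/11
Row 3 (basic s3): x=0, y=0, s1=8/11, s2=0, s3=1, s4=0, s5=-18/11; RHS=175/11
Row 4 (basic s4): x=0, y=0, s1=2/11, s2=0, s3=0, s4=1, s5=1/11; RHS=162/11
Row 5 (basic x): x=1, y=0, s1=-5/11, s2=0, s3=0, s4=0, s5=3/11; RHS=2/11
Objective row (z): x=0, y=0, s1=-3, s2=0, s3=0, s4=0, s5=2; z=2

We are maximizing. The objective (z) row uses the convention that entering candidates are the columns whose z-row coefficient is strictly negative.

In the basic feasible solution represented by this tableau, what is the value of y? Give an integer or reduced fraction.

y is basic (row 1); its value is the RHS of that row: 8/11.

8/11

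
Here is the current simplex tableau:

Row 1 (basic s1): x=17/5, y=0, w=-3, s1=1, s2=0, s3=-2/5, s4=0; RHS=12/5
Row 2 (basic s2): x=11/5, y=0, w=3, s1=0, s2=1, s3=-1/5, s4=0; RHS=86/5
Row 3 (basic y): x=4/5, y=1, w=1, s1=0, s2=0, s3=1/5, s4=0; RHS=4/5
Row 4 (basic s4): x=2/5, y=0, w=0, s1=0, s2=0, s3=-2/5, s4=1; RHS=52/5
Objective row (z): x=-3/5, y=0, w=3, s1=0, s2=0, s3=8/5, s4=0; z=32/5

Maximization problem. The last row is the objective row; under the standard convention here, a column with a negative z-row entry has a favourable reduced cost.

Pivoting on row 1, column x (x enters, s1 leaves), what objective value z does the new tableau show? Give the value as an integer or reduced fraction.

116/17

Minimum ratio for x: (12/5)/(17/5) = 12/17.
z changes by −(z-row coeff of x)·ratio = −(-3/5)·(12/17) = 36/85.
New z = 32/5 + (36/85) = 116/17.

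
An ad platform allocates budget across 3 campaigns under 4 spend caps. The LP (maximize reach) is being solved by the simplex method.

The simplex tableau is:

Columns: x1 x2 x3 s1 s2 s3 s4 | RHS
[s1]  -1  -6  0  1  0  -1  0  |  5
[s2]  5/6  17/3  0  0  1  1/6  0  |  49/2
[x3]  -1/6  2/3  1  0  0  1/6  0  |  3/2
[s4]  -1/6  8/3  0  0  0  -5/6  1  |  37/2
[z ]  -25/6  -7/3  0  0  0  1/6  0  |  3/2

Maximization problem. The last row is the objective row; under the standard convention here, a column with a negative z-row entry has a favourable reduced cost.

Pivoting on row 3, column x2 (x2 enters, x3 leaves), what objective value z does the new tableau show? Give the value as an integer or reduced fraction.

27/4

Minimum ratio for x2: (3/2)/(2/3) = 9/4.
z changes by −(z-row coeff of x2)·ratio = −(-7/3)·(9/4) = 21/4.
New z = 3/2 + (21/4) = 27/4.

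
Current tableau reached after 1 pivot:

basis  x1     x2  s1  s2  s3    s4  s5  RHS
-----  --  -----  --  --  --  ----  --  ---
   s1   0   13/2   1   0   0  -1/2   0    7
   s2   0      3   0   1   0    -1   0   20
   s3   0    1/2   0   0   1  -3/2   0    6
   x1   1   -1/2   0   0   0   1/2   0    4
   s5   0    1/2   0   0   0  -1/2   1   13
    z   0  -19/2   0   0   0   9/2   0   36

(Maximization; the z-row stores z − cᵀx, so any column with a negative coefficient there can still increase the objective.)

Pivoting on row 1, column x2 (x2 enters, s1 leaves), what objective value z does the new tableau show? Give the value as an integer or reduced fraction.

601/13

Minimum ratio for x2: 7/(13/2) = 14/13.
z changes by −(z-row coeff of x2)·ratio = −(-19/2)·(14/13) = 133/13.
New z = 36 + (133/13) = 601/13.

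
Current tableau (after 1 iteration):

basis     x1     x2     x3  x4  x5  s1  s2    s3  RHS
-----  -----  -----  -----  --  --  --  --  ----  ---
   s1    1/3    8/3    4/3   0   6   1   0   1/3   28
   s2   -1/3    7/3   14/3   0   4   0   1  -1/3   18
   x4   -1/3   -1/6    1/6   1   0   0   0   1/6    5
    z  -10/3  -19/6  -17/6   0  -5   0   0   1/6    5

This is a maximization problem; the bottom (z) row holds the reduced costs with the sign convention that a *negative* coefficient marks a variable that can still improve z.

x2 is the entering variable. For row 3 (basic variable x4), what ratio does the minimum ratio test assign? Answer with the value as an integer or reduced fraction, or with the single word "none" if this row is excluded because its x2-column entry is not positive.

none

The x2 entry in row 3 is -1/6 ≤ 0, so this row gives no ratio.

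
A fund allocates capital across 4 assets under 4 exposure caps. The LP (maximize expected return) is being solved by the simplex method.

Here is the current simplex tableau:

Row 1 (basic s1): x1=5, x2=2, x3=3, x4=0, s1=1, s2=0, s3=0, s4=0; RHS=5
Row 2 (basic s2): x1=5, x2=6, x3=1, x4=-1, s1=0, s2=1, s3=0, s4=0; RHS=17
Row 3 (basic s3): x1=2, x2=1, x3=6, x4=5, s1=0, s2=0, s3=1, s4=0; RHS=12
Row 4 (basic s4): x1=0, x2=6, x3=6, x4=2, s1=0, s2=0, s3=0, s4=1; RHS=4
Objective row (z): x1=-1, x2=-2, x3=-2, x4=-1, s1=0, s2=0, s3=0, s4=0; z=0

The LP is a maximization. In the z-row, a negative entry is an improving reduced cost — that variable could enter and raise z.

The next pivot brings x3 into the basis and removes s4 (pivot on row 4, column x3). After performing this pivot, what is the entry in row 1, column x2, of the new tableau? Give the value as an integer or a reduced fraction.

-1

Pivot element is row 4, column x3: 6.
Normalize row 4: new (row 4, x2) = 6/6 = 1.
row 1 ← row 1 − 3·(new row 4): 2 − 3·1 = -1.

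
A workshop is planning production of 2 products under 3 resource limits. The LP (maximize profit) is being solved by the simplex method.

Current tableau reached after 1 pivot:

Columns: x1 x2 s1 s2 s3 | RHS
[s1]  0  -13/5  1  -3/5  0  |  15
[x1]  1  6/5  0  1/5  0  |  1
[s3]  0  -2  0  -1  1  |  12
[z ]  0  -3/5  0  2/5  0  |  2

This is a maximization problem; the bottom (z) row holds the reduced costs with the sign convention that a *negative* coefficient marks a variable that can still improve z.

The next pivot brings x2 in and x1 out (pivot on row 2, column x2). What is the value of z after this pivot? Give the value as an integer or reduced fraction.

Minimum ratio for x2: 1/(6/5) = 5/6.
z changes by −(z-row coeff of x2)·ratio = −(-3/5)·(5/6) = 1/2.
New z = 2 + (1/2) = 5/2.

5/2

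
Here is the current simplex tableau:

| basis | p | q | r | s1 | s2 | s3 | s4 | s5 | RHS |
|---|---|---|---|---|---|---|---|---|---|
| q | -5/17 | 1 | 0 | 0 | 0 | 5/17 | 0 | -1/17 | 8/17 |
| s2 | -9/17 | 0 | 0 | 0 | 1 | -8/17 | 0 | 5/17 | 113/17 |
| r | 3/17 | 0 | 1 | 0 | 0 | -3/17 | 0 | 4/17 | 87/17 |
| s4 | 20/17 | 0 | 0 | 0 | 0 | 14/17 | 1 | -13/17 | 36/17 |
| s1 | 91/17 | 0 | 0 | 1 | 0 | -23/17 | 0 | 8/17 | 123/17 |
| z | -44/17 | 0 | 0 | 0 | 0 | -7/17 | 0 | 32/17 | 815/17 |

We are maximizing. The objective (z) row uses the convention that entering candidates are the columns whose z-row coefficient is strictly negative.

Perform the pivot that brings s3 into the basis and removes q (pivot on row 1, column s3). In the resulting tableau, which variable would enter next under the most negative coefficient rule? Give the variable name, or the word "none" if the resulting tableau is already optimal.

p

Pivot element 5/17. New z-row = old z-row − (-7/17)·(row 1/(5/17)).
Updated z-row coefficients: p: -3, q: 7/5, r: 0, s1: 0, s2: 0, s3: 0, s4: 0, s5: 9/5.
The most negative is -3 in column p, so p would enter next.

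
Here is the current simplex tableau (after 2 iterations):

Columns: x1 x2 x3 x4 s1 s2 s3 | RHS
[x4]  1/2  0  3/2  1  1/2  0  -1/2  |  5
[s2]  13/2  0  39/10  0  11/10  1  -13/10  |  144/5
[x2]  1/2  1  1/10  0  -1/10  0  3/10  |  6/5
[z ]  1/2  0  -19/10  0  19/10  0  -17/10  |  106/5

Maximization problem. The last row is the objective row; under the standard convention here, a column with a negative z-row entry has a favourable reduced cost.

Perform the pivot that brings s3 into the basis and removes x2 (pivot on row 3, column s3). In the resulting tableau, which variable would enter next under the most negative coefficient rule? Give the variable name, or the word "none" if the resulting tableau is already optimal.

x3

Pivot element 3/10. New z-row = old z-row − (-17/10)·(row 3/(3/10)).
Updated z-row coefficients: x1: 10/3, x2: 17/3, x3: -4/3, x4: 0, s1: 4/3, s2: 0, s3: 0.
The most negative is -4/3 in column x3, so x3 would enter next.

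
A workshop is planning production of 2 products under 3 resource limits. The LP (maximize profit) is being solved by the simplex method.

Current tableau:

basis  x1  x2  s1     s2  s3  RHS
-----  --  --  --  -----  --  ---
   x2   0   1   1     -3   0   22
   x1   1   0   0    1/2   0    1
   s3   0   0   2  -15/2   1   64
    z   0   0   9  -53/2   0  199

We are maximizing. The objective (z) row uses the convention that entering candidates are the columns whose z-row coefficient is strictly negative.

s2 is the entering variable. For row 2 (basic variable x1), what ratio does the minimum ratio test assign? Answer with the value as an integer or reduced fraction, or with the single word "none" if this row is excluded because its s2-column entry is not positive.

Ratio = RHS / (s2 entry) = 1 / (1/2) = 2.

2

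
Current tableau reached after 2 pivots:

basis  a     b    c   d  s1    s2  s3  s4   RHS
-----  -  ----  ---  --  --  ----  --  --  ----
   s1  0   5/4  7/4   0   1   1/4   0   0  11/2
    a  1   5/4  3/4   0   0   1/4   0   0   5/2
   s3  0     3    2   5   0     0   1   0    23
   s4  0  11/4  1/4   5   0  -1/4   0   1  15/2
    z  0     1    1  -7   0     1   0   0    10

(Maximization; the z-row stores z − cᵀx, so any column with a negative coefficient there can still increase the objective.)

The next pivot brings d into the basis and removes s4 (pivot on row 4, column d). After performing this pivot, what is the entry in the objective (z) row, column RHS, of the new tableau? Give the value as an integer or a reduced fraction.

Pivot element is row 4, column d: 5.
Normalize row 4: new (row 4, RHS) = (15/2)/5 = 3/2.
z-row ← z-row − (-7)·(new row 4): 10 − (-7)·(3/2) = 41/2.

41/2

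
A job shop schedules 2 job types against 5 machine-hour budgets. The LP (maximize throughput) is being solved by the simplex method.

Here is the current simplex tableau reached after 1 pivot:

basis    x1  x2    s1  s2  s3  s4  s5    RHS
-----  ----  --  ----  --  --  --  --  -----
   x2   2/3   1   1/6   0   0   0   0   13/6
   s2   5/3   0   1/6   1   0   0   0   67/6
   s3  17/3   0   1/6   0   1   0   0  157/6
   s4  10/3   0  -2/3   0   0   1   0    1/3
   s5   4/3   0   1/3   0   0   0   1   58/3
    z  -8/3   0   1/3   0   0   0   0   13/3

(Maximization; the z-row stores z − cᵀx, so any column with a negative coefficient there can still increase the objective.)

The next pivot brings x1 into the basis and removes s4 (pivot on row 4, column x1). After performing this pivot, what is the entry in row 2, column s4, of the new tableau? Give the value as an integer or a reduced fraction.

Pivot element is row 4, column x1: 10/3.
Normalize row 4: new (row 4, s4) = 1/(10/3) = 3/10.
row 2 ← row 2 − (5/3)·(new row 4): 0 − (5/3)·(3/10) = -1/2.

-1/2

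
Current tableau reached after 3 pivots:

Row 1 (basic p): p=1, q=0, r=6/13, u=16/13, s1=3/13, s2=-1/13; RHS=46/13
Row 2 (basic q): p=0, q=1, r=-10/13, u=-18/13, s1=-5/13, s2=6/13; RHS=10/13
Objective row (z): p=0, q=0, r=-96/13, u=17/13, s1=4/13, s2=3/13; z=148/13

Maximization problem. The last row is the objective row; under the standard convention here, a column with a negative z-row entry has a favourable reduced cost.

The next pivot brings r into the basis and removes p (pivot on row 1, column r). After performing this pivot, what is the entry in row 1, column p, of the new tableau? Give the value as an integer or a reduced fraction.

Pivot element is row 1, column r: 6/13.
Normalize row 1: new (row 1, p) = 1/(6/13) = 13/6.
Row 1 is the pivot row, so the entry is 13/6.

13/6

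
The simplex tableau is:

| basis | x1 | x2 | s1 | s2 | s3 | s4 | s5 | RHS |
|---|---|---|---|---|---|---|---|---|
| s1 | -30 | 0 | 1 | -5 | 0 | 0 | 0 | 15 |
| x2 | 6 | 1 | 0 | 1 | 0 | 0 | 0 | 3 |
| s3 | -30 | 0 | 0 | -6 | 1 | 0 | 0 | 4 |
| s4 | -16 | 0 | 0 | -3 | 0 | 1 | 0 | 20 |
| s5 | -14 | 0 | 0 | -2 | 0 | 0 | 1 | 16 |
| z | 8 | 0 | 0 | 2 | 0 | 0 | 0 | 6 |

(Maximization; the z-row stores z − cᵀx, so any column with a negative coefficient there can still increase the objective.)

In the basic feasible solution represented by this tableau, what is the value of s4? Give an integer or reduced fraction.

20

s4 is basic (row 4); its value is the RHS of that row: 20.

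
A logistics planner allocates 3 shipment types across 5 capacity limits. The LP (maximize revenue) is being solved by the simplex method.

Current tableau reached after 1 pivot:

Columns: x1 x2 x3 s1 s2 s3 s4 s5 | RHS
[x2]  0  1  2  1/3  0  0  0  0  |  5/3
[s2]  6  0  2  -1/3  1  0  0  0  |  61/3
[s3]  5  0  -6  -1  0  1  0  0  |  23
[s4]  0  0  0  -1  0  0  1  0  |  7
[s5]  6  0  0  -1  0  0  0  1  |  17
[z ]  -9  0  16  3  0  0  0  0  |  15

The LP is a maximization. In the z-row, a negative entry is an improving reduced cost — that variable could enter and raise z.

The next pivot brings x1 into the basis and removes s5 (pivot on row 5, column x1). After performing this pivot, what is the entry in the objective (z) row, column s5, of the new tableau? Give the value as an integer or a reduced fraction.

Pivot element is row 5, column x1: 6.
Normalize row 5: new (row 5, s5) = 1/6 = 1/6.
z-row ← z-row − (-9)·(new row 5): 0 − (-9)·(1/6) = 3/2.

3/2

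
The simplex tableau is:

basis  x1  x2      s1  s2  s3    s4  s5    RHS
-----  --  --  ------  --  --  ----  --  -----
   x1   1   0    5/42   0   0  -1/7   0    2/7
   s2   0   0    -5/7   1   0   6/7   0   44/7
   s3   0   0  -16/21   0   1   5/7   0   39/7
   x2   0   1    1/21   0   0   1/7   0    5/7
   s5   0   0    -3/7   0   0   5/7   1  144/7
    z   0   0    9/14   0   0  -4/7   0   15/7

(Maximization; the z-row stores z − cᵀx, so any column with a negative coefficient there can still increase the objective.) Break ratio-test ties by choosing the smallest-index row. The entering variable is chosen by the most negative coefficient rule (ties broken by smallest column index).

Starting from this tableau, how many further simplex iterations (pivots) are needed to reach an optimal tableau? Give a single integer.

1

pivot: s4 in, x2 out → z = 5
No improving column remains; optimal.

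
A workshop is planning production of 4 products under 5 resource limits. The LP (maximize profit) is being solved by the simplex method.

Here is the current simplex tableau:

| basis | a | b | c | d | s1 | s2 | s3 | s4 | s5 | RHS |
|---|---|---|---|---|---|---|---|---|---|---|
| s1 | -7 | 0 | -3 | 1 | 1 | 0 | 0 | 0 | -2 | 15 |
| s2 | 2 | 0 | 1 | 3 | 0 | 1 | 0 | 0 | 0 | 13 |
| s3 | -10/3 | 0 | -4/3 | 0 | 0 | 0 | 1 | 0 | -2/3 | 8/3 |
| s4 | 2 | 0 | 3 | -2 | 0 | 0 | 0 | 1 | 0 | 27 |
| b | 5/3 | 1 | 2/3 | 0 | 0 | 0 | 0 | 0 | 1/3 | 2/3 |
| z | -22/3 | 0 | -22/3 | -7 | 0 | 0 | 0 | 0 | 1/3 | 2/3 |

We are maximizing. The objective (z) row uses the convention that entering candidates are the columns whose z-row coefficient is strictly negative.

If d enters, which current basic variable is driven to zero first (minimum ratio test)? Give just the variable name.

Ratios: row 1 (s1): 15/1 = 15; row 2 (s2): 13/3 = 13/3; row 3 (s3): entry 0 ≤ 0, skip; row 4 (s4): entry -2 ≤ 0, skip; row 5 (b): entry 0 ≤ 0, skip.
Minimum ratio 13/3 is in the s2 row, so s2 leaves.

s2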